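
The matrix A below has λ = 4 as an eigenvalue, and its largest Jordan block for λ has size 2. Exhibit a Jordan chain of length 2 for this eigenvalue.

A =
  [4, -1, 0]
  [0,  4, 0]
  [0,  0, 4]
A Jordan chain for λ = 4 of length 2:
v_1 = (-1, 0, 0)ᵀ
v_2 = (0, 1, 0)ᵀ

Let N = A − (4)·I. We want v_2 with N^2 v_2 = 0 but N^1 v_2 ≠ 0; then v_{j-1} := N · v_j for j = 2, …, 2.

Pick v_2 = (0, 1, 0)ᵀ.
Then v_1 = N · v_2 = (-1, 0, 0)ᵀ.

Sanity check: (A − (4)·I) v_1 = (0, 0, 0)ᵀ = 0. ✓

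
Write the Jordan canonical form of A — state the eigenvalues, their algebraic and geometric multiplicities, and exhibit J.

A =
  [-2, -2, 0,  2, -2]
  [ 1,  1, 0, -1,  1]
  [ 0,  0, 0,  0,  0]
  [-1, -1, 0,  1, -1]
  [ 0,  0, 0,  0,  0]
J_2(0) ⊕ J_1(0) ⊕ J_1(0) ⊕ J_1(0)

The characteristic polynomial is
  det(x·I − A) = x^5

Eigenvalues and multiplicities (the geometric multiplicity of λ is n − rank(A − λI), which equals the number of Jordan blocks for λ):
  λ = 0: algebraic multiplicity = 5, geometric multiplicity = 4

Determining the block sizes for each eigenvalue:
  λ = 0: 4 blocks summing to 5 forces exactly one block of size 2 and the rest size 1 → block sizes [2, 1, 1, 1]

Assembling the blocks gives a Jordan form
J =
  [0, 1, 0, 0, 0]
  [0, 0, 0, 0, 0]
  [0, 0, 0, 0, 0]
  [0, 0, 0, 0, 0]
  [0, 0, 0, 0, 0]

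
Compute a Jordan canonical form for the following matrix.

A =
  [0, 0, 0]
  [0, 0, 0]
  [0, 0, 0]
J_1(0) ⊕ J_1(0) ⊕ J_1(0)

The characteristic polynomial is
  det(x·I − A) = x^3

Eigenvalues and multiplicities (the geometric multiplicity of λ is n − rank(A − λI), which equals the number of Jordan blocks for λ):
  λ = 0: algebraic multiplicity = 3, geometric multiplicity = 3

Determining the block sizes for each eigenvalue:
  λ = 0: gm = am = 3, so every block has size 1 → block sizes [1, 1, 1]

Assembling the blocks gives a Jordan form
J =
  [0, 0, 0]
  [0, 0, 0]
  [0, 0, 0]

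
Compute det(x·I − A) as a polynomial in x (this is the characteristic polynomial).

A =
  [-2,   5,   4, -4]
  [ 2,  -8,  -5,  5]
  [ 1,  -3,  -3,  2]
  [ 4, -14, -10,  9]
x^4 + 4*x^3 + 6*x^2 + 4*x + 1

Expanding det(x·I − A) (e.g. by cofactor expansion or by noting that A is similar to its Jordan form J, which has the same characteristic polynomial as A) gives
  χ_A(x) = x^4 + 4*x^3 + 6*x^2 + 4*x + 1
which factors as (x + 1)^4. The eigenvalues (with algebraic multiplicities) are λ = -1 with multiplicity 4.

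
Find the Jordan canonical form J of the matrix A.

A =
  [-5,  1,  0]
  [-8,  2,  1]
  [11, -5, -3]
J_3(-2)

The characteristic polynomial is
  det(x·I − A) = x^3 + 6*x^2 + 12*x + 8 = (x + 2)^3

Eigenvalues and multiplicities (the geometric multiplicity of λ is n − rank(A − λI), which equals the number of Jordan blocks for λ):
  λ = -2: algebraic multiplicity = 3, geometric multiplicity = 1

Determining the block sizes for each eigenvalue:
  λ = -2: one block (gm = 1), so the single block has size am = 3 → block sizes [3]

Assembling the blocks gives a Jordan form
J =
  [-2,  1,  0]
  [ 0, -2,  1]
  [ 0,  0, -2]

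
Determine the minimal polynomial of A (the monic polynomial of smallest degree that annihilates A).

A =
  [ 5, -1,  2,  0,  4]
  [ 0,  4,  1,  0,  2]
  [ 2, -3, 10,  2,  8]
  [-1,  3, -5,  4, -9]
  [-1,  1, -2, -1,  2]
x^3 - 15*x^2 + 75*x - 125

The characteristic polynomial is χ_A(x) = (x - 5)^5, so the eigenvalues are known. The minimal polynomial is
  m_A(x) = Π_λ (x − λ)^{k_λ}
where k_λ is the size of the *largest* Jordan block for λ (equivalently, the smallest k with (A − λI)^k v = 0 for every generalised eigenvector v of λ).

  λ = 5: largest Jordan block has size 3, contributing (x − 5)^3

So m_A(x) = (x - 5)^3 = x^3 - 15*x^2 + 75*x - 125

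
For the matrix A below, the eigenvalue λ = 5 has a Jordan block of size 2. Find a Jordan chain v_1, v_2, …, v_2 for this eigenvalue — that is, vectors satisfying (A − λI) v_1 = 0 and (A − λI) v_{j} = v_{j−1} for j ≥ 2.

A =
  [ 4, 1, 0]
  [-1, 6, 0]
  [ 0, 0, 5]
A Jordan chain for λ = 5 of length 2:
v_1 = (-1, -1, 0)ᵀ
v_2 = (1, 0, 0)ᵀ

Let N = A − (5)·I. We want v_2 with N^2 v_2 = 0 but N^1 v_2 ≠ 0; then v_{j-1} := N · v_j for j = 2, …, 2.

Pick v_2 = (1, 0, 0)ᵀ.
Then v_1 = N · v_2 = (-1, -1, 0)ᵀ.

Sanity check: (A − (5)·I) v_1 = (0, 0, 0)ᵀ = 0. ✓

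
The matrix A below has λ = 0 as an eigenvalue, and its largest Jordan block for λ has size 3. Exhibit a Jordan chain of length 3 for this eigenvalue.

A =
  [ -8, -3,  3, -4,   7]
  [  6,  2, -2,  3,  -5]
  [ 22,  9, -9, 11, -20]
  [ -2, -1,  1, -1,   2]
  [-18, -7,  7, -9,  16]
A Jordan chain for λ = 0 of length 3:
v_1 = (-6, 4, 18, -2, -14)ᵀ
v_2 = (-8, 6, 22, -2, -18)ᵀ
v_3 = (1, 0, 0, 0, 0)ᵀ

Let N = A − (0)·I. We want v_3 with N^3 v_3 = 0 but N^2 v_3 ≠ 0; then v_{j-1} := N · v_j for j = 3, …, 2.

Pick v_3 = (1, 0, 0, 0, 0)ᵀ.
Then v_2 = N · v_3 = (-8, 6, 22, -2, -18)ᵀ.
Then v_1 = N · v_2 = (-6, 4, 18, -2, -14)ᵀ.

Sanity check: (A − (0)·I) v_1 = (0, 0, 0, 0, 0)ᵀ = 0. ✓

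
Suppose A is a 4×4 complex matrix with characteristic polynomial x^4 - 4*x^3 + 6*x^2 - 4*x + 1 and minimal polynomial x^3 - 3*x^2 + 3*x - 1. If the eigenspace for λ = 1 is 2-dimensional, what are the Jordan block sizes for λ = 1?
Block sizes for λ = 1: [3, 1]

Step 1 — from the characteristic polynomial, algebraic multiplicity of λ = 1 is 4. From dim ker(A − (1)·I) = 2, there are exactly 2 Jordan blocks for λ = 1.
Step 2 — from the minimal polynomial, the factor (x − 1)^3 tells us the largest block for λ = 1 has size 3.
Step 3 — with total size 4, 2 blocks, and largest block 3, the block sizes (in nonincreasing order) are [3, 1].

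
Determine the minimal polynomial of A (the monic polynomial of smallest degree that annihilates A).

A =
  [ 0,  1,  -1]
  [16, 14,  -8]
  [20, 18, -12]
x^3 - 2*x^2 - 20*x - 24

The characteristic polynomial is χ_A(x) = (x - 6)*(x + 2)^2, so the eigenvalues are known. The minimal polynomial is
  m_A(x) = Π_λ (x − λ)^{k_λ}
where k_λ is the size of the *largest* Jordan block for λ (equivalently, the smallest k with (A − λI)^k v = 0 for every generalised eigenvector v of λ).

  λ = -2: largest Jordan block has size 2, contributing (x + 2)^2
  λ = 6: largest Jordan block has size 1, contributing (x − 6)

So m_A(x) = (x - 6)*(x + 2)^2 = x^3 - 2*x^2 - 20*x - 24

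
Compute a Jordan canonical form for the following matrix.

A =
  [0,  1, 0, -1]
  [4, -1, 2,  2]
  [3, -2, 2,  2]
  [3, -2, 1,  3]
J_3(1) ⊕ J_1(1)

The characteristic polynomial is
  det(x·I − A) = x^4 - 4*x^3 + 6*x^2 - 4*x + 1 = (x - 1)^4

Eigenvalues and multiplicities (the geometric multiplicity of λ is n − rank(A − λI), which equals the number of Jordan blocks for λ):
  λ = 1: algebraic multiplicity = 4, geometric multiplicity = 2

Determining the block sizes for each eigenvalue:
  λ = 1: with am = 4 and gm = 2, the partition is not yet determined (e.g. several partitions of 4 into 2 parts exist). Let N = A − (1)·I. Computing rank(N^1) = 2, rank(N^2) = 1, rank(N^3) = 0; the number of blocks of size ≥ j is rank(N^{j−1}) − rank(N^j), giving [2, 1, 1]. So we have 1 block(s) of size 3, 1 block(s) of size 1 → block sizes [3, 1]

Assembling the blocks gives a Jordan form
J =
  [1, 1, 0, 0]
  [0, 1, 1, 0]
  [0, 0, 1, 0]
  [0, 0, 0, 1]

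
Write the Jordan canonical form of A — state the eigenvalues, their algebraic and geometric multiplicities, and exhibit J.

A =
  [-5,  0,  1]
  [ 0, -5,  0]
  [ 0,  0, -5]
J_2(-5) ⊕ J_1(-5)

The characteristic polynomial is
  det(x·I − A) = x^3 + 15*x^2 + 75*x + 125 = (x + 5)^3

Eigenvalues and multiplicities (the geometric multiplicity of λ is n − rank(A − λI), which equals the number of Jordan blocks for λ):
  λ = -5: algebraic multiplicity = 3, geometric multiplicity = 2

Determining the block sizes for each eigenvalue:
  λ = -5: 2 blocks summing to 3 forces exactly one block of size 2 and the rest size 1 → block sizes [2, 1]

Assembling the blocks gives a Jordan form
J =
  [-5,  1,  0]
  [ 0, -5,  0]
  [ 0,  0, -5]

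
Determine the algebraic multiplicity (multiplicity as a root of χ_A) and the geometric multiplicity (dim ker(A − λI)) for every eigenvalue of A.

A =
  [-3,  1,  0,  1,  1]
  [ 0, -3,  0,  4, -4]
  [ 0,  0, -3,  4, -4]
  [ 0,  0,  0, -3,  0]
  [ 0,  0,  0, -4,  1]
λ = -3: alg = 4, geom = 3; λ = 1: alg = 1, geom = 1

Step 1 — factor the characteristic polynomial to read off the algebraic multiplicities:
  χ_A(x) = (x - 1)*(x + 3)^4

Step 2 — compute geometric multiplicities via the rank-nullity identity g(λ) = n − rank(A − λI):
  rank(A − (-3)·I) = 2, so dim ker(A − (-3)·I) = n − 2 = 3
  rank(A − (1)·I) = 4, so dim ker(A − (1)·I) = n − 4 = 1

Summary:
  λ = -3: algebraic multiplicity = 4, geometric multiplicity = 3
  λ = 1: algebraic multiplicity = 1, geometric multiplicity = 1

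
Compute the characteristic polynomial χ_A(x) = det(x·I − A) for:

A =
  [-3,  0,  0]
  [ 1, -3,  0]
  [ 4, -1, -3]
x^3 + 9*x^2 + 27*x + 27

Expanding det(x·I − A) (e.g. by cofactor expansion or by noting that A is similar to its Jordan form J, which has the same characteristic polynomial as A) gives
  χ_A(x) = x^3 + 9*x^2 + 27*x + 27
which factors as (x + 3)^3. The eigenvalues (with algebraic multiplicities) are λ = -3 with multiplicity 3.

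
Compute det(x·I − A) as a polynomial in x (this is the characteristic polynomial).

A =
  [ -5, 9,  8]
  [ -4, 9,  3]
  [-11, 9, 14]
x^3 - 18*x^2 + 108*x - 216

Expanding det(x·I − A) (e.g. by cofactor expansion or by noting that A is similar to its Jordan form J, which has the same characteristic polynomial as A) gives
  χ_A(x) = x^3 - 18*x^2 + 108*x - 216
which factors as (x - 6)^3. The eigenvalues (with algebraic multiplicities) are λ = 6 with multiplicity 3.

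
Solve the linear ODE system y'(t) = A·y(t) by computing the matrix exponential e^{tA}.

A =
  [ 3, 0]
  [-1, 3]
e^{tA} =
  [exp(3*t), 0]
  [-t*exp(3*t), exp(3*t)]

Strategy: write A = P · J · P⁻¹ where J is a Jordan canonical form, so e^{tA} = P · e^{tJ} · P⁻¹, and e^{tJ} can be computed block-by-block.

A has Jordan form
J =
  [3, 1]
  [0, 3]
(up to reordering of blocks).

Per-block formulas:
  For a 2×2 Jordan block J_2(3): exp(t · J_2(3)) = e^(3t)·(I + t·N), where N is the 2×2 nilpotent shift.

After assembling e^{tJ} and conjugating by P, we get:

e^{tA} =
  [exp(3*t), 0]
  [-t*exp(3*t), exp(3*t)]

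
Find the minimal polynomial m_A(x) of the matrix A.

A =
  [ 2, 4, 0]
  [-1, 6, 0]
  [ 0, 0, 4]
x^2 - 8*x + 16

The characteristic polynomial is χ_A(x) = (x - 4)^3, so the eigenvalues are known. The minimal polynomial is
  m_A(x) = Π_λ (x − λ)^{k_λ}
where k_λ is the size of the *largest* Jordan block for λ (equivalently, the smallest k with (A − λI)^k v = 0 for every generalised eigenvector v of λ).

  λ = 4: largest Jordan block has size 2, contributing (x − 4)^2

So m_A(x) = (x - 4)^2 = x^2 - 8*x + 16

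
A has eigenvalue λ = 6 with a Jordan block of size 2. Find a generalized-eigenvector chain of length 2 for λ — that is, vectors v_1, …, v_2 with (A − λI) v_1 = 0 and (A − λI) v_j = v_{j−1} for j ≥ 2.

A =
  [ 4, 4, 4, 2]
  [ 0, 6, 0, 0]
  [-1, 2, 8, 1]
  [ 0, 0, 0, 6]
A Jordan chain for λ = 6 of length 2:
v_1 = (-2, 0, -1, 0)ᵀ
v_2 = (1, 0, 0, 0)ᵀ

Let N = A − (6)·I. We want v_2 with N^2 v_2 = 0 but N^1 v_2 ≠ 0; then v_{j-1} := N · v_j for j = 2, …, 2.

Pick v_2 = (1, 0, 0, 0)ᵀ.
Then v_1 = N · v_2 = (-2, 0, -1, 0)ᵀ.

Sanity check: (A − (6)·I) v_1 = (0, 0, 0, 0)ᵀ = 0. ✓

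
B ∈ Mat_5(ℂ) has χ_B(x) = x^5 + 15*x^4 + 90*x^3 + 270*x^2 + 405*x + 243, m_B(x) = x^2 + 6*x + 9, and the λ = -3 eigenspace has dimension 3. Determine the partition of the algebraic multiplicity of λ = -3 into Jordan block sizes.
Block sizes for λ = -3: [2, 2, 1]

Step 1 — from the characteristic polynomial, algebraic multiplicity of λ = -3 is 5. From dim ker(B − (-3)·I) = 3, there are exactly 3 Jordan blocks for λ = -3.
Step 2 — from the minimal polynomial, the factor (x + 3)^2 tells us the largest block for λ = -3 has size 2.
Step 3 — with total size 5, 3 blocks, and largest block 2, the block sizes (in nonincreasing order) are [2, 2, 1].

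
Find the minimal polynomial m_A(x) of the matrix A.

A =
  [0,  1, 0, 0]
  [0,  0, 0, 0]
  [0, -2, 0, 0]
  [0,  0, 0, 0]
x^2

The characteristic polynomial is χ_A(x) = x^4, so the eigenvalues are known. The minimal polynomial is
  m_A(x) = Π_λ (x − λ)^{k_λ}
where k_λ is the size of the *largest* Jordan block for λ (equivalently, the smallest k with (A − λI)^k v = 0 for every generalised eigenvector v of λ).

  λ = 0: largest Jordan block has size 2, contributing (x − 0)^2

So m_A(x) = x^2 = x^2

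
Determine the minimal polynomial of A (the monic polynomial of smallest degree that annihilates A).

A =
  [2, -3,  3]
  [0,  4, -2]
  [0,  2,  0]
x^2 - 4*x + 4

The characteristic polynomial is χ_A(x) = (x - 2)^3, so the eigenvalues are known. The minimal polynomial is
  m_A(x) = Π_λ (x − λ)^{k_λ}
where k_λ is the size of the *largest* Jordan block for λ (equivalently, the smallest k with (A − λI)^k v = 0 for every generalised eigenvector v of λ).

  λ = 2: largest Jordan block has size 2, contributing (x − 2)^2

So m_A(x) = (x - 2)^2 = x^2 - 4*x + 4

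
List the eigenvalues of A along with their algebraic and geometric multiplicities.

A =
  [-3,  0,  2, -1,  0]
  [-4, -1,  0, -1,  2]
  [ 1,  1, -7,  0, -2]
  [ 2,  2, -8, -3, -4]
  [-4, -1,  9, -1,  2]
λ = -3: alg = 4, geom = 2; λ = 0: alg = 1, geom = 1

Step 1 — factor the characteristic polynomial to read off the algebraic multiplicities:
  χ_A(x) = x*(x + 3)^4

Step 2 — compute geometric multiplicities via the rank-nullity identity g(λ) = n − rank(A − λI):
  rank(A − (-3)·I) = 3, so dim ker(A − (-3)·I) = n − 3 = 2
  rank(A − (0)·I) = 4, so dim ker(A − (0)·I) = n − 4 = 1

Summary:
  λ = -3: algebraic multiplicity = 4, geometric multiplicity = 2
  λ = 0: algebraic multiplicity = 1, geometric multiplicity = 1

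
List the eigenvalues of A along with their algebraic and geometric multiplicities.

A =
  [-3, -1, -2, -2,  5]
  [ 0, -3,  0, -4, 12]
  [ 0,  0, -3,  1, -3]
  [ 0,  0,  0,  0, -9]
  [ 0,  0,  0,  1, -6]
λ = -3: alg = 5, geom = 3

Step 1 — factor the characteristic polynomial to read off the algebraic multiplicities:
  χ_A(x) = (x + 3)^5

Step 2 — compute geometric multiplicities via the rank-nullity identity g(λ) = n − rank(A − λI):
  rank(A − (-3)·I) = 2, so dim ker(A − (-3)·I) = n − 2 = 3

Summary:
  λ = -3: algebraic multiplicity = 5, geometric multiplicity = 3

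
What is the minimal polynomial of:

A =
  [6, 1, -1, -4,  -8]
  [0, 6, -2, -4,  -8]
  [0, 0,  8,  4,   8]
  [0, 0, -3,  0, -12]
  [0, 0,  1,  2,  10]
x^2 - 12*x + 36

The characteristic polynomial is χ_A(x) = (x - 6)^5, so the eigenvalues are known. The minimal polynomial is
  m_A(x) = Π_λ (x − λ)^{k_λ}
where k_λ is the size of the *largest* Jordan block for λ (equivalently, the smallest k with (A − λI)^k v = 0 for every generalised eigenvector v of λ).

  λ = 6: largest Jordan block has size 2, contributing (x − 6)^2

So m_A(x) = (x - 6)^2 = x^2 - 12*x + 36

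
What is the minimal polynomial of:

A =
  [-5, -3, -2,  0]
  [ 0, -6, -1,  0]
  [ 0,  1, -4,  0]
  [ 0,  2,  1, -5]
x^3 + 15*x^2 + 75*x + 125

The characteristic polynomial is χ_A(x) = (x + 5)^4, so the eigenvalues are known. The minimal polynomial is
  m_A(x) = Π_λ (x − λ)^{k_λ}
where k_λ is the size of the *largest* Jordan block for λ (equivalently, the smallest k with (A − λI)^k v = 0 for every generalised eigenvector v of λ).

  λ = -5: largest Jordan block has size 3, contributing (x + 5)^3

So m_A(x) = (x + 5)^3 = x^3 + 15*x^2 + 75*x + 125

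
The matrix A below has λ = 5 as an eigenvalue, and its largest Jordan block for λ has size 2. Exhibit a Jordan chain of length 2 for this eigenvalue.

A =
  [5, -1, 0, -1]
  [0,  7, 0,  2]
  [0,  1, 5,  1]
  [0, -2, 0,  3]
A Jordan chain for λ = 5 of length 2:
v_1 = (-1, 2, 1, -2)ᵀ
v_2 = (0, 1, 0, 0)ᵀ

Let N = A − (5)·I. We want v_2 with N^2 v_2 = 0 but N^1 v_2 ≠ 0; then v_{j-1} := N · v_j for j = 2, …, 2.

Pick v_2 = (0, 1, 0, 0)ᵀ.
Then v_1 = N · v_2 = (-1, 2, 1, -2)ᵀ.

Sanity check: (A − (5)·I) v_1 = (0, 0, 0, 0)ᵀ = 0. ✓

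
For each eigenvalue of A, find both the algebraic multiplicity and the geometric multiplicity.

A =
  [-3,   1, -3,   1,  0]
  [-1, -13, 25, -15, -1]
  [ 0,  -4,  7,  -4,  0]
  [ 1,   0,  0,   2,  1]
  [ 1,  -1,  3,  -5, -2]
λ = -3: alg = 3, geom = 1; λ = 0: alg = 2, geom = 1

Step 1 — factor the characteristic polynomial to read off the algebraic multiplicities:
  χ_A(x) = x^2*(x + 3)^3

Step 2 — compute geometric multiplicities via the rank-nullity identity g(λ) = n − rank(A − λI):
  rank(A − (-3)·I) = 4, so dim ker(A − (-3)·I) = n − 4 = 1
  rank(A − (0)·I) = 4, so dim ker(A − (0)·I) = n − 4 = 1

Summary:
  λ = -3: algebraic multiplicity = 3, geometric multiplicity = 1
  λ = 0: algebraic multiplicity = 2, geometric multiplicity = 1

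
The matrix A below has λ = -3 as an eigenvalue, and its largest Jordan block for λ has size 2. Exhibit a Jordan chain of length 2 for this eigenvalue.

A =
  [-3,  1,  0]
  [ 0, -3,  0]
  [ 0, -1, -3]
A Jordan chain for λ = -3 of length 2:
v_1 = (1, 0, -1)ᵀ
v_2 = (0, 1, 0)ᵀ

Let N = A − (-3)·I. We want v_2 with N^2 v_2 = 0 but N^1 v_2 ≠ 0; then v_{j-1} := N · v_j for j = 2, …, 2.

Pick v_2 = (0, 1, 0)ᵀ.
Then v_1 = N · v_2 = (1, 0, -1)ᵀ.

Sanity check: (A − (-3)·I) v_1 = (0, 0, 0)ᵀ = 0. ✓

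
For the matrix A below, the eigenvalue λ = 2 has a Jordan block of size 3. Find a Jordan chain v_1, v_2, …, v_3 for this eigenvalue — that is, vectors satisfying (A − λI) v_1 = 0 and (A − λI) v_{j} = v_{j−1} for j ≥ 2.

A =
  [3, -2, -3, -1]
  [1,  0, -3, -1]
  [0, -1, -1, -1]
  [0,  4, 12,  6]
A Jordan chain for λ = 2 of length 3:
v_1 = (-1, -1, -1, 4)ᵀ
v_2 = (1, 1, 0, 0)ᵀ
v_3 = (1, 0, 0, 0)ᵀ

Let N = A − (2)·I. We want v_3 with N^3 v_3 = 0 but N^2 v_3 ≠ 0; then v_{j-1} := N · v_j for j = 3, …, 2.

Pick v_3 = (1, 0, 0, 0)ᵀ.
Then v_2 = N · v_3 = (1, 1, 0, 0)ᵀ.
Then v_1 = N · v_2 = (-1, -1, -1, 4)ᵀ.

Sanity check: (A − (2)·I) v_1 = (0, 0, 0, 0)ᵀ = 0. ✓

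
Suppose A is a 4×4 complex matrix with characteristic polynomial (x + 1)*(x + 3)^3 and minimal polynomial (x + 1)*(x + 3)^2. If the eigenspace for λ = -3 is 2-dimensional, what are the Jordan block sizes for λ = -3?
Block sizes for λ = -3: [2, 1]

Step 1 — from the characteristic polynomial, algebraic multiplicity of λ = -3 is 3. From dim ker(A − (-3)·I) = 2, there are exactly 2 Jordan blocks for λ = -3.
Step 2 — from the minimal polynomial, the factor (x + 3)^2 tells us the largest block for λ = -3 has size 2.
Step 3 — with total size 3, 2 blocks, and largest block 2, the block sizes (in nonincreasing order) are [2, 1].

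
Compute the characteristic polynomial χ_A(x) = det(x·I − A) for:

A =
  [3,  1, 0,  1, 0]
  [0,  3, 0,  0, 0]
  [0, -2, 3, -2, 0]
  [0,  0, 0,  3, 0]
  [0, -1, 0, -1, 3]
x^5 - 15*x^4 + 90*x^3 - 270*x^2 + 405*x - 243

Expanding det(x·I − A) (e.g. by cofactor expansion or by noting that A is similar to its Jordan form J, which has the same characteristic polynomial as A) gives
  χ_A(x) = x^5 - 15*x^4 + 90*x^3 - 270*x^2 + 405*x - 243
which factors as (x - 3)^5. The eigenvalues (with algebraic multiplicities) are λ = 3 with multiplicity 5.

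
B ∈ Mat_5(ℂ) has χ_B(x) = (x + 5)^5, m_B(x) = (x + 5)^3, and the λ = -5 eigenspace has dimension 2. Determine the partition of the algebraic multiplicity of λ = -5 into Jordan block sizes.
Block sizes for λ = -5: [3, 2]

Step 1 — from the characteristic polynomial, algebraic multiplicity of λ = -5 is 5. From dim ker(B − (-5)·I) = 2, there are exactly 2 Jordan blocks for λ = -5.
Step 2 — from the minimal polynomial, the factor (x + 5)^3 tells us the largest block for λ = -5 has size 3.
Step 3 — with total size 5, 2 blocks, and largest block 3, the block sizes (in nonincreasing order) are [3, 2].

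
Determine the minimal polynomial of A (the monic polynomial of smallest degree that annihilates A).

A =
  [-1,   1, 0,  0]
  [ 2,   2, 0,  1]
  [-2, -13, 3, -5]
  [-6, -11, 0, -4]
x^4 - 6*x^2 - 8*x - 3

The characteristic polynomial is χ_A(x) = (x - 3)*(x + 1)^3, so the eigenvalues are known. The minimal polynomial is
  m_A(x) = Π_λ (x − λ)^{k_λ}
where k_λ is the size of the *largest* Jordan block for λ (equivalently, the smallest k with (A − λI)^k v = 0 for every generalised eigenvector v of λ).

  λ = -1: largest Jordan block has size 3, contributing (x + 1)^3
  λ = 3: largest Jordan block has size 1, contributing (x − 3)

So m_A(x) = (x - 3)*(x + 1)^3 = x^4 - 6*x^2 - 8*x - 3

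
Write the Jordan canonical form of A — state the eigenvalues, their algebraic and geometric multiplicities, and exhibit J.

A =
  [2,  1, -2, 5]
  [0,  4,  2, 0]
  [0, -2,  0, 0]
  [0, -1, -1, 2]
J_3(2) ⊕ J_1(2)

The characteristic polynomial is
  det(x·I − A) = x^4 - 8*x^3 + 24*x^2 - 32*x + 16 = (x - 2)^4

Eigenvalues and multiplicities (the geometric multiplicity of λ is n − rank(A − λI), which equals the number of Jordan blocks for λ):
  λ = 2: algebraic multiplicity = 4, geometric multiplicity = 2

Determining the block sizes for each eigenvalue:
  λ = 2: with am = 4 and gm = 2, the partition is not yet determined (e.g. several partitions of 4 into 2 parts exist). Let N = A − (2)·I. Computing rank(N^1) = 2, rank(N^2) = 1, rank(N^3) = 0; the number of blocks of size ≥ j is rank(N^{j−1}) − rank(N^j), giving [2, 1, 1]. So we have 1 block(s) of size 3, 1 block(s) of size 1 → block sizes [3, 1]

Assembling the blocks gives a Jordan form
J =
  [2, 1, 0, 0]
  [0, 2, 1, 0]
  [0, 0, 2, 0]
  [0, 0, 0, 2]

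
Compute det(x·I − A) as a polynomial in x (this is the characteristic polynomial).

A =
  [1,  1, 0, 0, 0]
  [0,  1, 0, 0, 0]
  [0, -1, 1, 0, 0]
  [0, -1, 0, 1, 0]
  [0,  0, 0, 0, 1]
x^5 - 5*x^4 + 10*x^3 - 10*x^2 + 5*x - 1

Expanding det(x·I − A) (e.g. by cofactor expansion or by noting that A is similar to its Jordan form J, which has the same characteristic polynomial as A) gives
  χ_A(x) = x^5 - 5*x^4 + 10*x^3 - 10*x^2 + 5*x - 1
which factors as (x - 1)^5. The eigenvalues (with algebraic multiplicities) are λ = 1 with multiplicity 5.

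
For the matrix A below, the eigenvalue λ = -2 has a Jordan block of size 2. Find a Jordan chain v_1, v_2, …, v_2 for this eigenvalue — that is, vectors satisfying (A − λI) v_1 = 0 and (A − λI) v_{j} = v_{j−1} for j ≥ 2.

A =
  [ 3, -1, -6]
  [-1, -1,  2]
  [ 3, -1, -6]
A Jordan chain for λ = -2 of length 2:
v_1 = (-1, 1, -1)ᵀ
v_2 = (0, 1, 0)ᵀ

Let N = A − (-2)·I. We want v_2 with N^2 v_2 = 0 but N^1 v_2 ≠ 0; then v_{j-1} := N · v_j for j = 2, …, 2.

Pick v_2 = (0, 1, 0)ᵀ.
Then v_1 = N · v_2 = (-1, 1, -1)ᵀ.

Sanity check: (A − (-2)·I) v_1 = (0, 0, 0)ᵀ = 0. ✓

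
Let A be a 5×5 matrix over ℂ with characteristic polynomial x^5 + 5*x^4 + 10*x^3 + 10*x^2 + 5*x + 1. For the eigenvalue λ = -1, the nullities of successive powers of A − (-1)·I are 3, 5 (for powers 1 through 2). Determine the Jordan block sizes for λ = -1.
Block sizes for λ = -1: [2, 2, 1]

From the dimensions of kernels of powers, the number of Jordan blocks of size at least j is d_j − d_{j−1} where d_j = dim ker(N^j) (with d_0 = 0). Computing the differences gives [3, 2].
The number of blocks of size exactly k is (#blocks of size ≥ k) − (#blocks of size ≥ k + 1), so the partition is: 1 block(s) of size 1, 2 block(s) of size 2.
In nonincreasing order the block sizes are [2, 2, 1].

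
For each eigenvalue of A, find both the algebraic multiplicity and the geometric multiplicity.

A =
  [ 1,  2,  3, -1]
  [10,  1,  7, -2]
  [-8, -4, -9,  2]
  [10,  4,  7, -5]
λ = -3: alg = 4, geom = 2

Step 1 — factor the characteristic polynomial to read off the algebraic multiplicities:
  χ_A(x) = (x + 3)^4

Step 2 — compute geometric multiplicities via the rank-nullity identity g(λ) = n − rank(A − λI):
  rank(A − (-3)·I) = 2, so dim ker(A − (-3)·I) = n − 2 = 2

Summary:
  λ = -3: algebraic multiplicity = 4, geometric multiplicity = 2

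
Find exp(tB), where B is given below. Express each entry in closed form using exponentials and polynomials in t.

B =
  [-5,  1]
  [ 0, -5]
e^{tB} =
  [exp(-5*t), t*exp(-5*t)]
  [0, exp(-5*t)]

Strategy: write B = P · J · P⁻¹ where J is a Jordan canonical form, so e^{tB} = P · e^{tJ} · P⁻¹, and e^{tJ} can be computed block-by-block.

B has Jordan form
J =
  [-5,  1]
  [ 0, -5]
(up to reordering of blocks).

Per-block formulas:
  For a 2×2 Jordan block J_2(-5): exp(t · J_2(-5)) = e^(-5t)·(I + t·N), where N is the 2×2 nilpotent shift.

After assembling e^{tJ} and conjugating by P, we get:

e^{tB} =
  [exp(-5*t), t*exp(-5*t)]
  [0, exp(-5*t)]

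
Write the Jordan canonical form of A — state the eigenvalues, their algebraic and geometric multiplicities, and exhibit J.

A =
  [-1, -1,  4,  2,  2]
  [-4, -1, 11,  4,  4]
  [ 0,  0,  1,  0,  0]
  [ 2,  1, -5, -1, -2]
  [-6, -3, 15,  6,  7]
J_3(1) ⊕ J_1(1) ⊕ J_1(1)

The characteristic polynomial is
  det(x·I − A) = x^5 - 5*x^4 + 10*x^3 - 10*x^2 + 5*x - 1 = (x - 1)^5

Eigenvalues and multiplicities (the geometric multiplicity of λ is n − rank(A − λI), which equals the number of Jordan blocks for λ):
  λ = 1: algebraic multiplicity = 5, geometric multiplicity = 3

Determining the block sizes for each eigenvalue:
  λ = 1: with am = 5 and gm = 3, the partition is not yet determined (e.g. several partitions of 5 into 3 parts exist). Let N = A − (1)·I. Computing rank(N^1) = 2, rank(N^2) = 1, rank(N^3) = 0; the number of blocks of size ≥ j is rank(N^{j−1}) − rank(N^j), giving [3, 1, 1]. So we have 1 block(s) of size 3, 2 block(s) of size 1 → block sizes [3, 1, 1]

Assembling the blocks gives a Jordan form
J =
  [1, 1, 0, 0, 0]
  [0, 1, 1, 0, 0]
  [0, 0, 1, 0, 0]
  [0, 0, 0, 1, 0]
  [0, 0, 0, 0, 1]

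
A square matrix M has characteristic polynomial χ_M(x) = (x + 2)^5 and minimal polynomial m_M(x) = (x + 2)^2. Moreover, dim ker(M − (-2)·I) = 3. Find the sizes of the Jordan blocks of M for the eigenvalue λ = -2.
Block sizes for λ = -2: [2, 2, 1]

Step 1 — from the characteristic polynomial, algebraic multiplicity of λ = -2 is 5. From dim ker(M − (-2)·I) = 3, there are exactly 3 Jordan blocks for λ = -2.
Step 2 — from the minimal polynomial, the factor (x + 2)^2 tells us the largest block for λ = -2 has size 2.
Step 3 — with total size 5, 3 blocks, and largest block 2, the block sizes (in nonincreasing order) are [2, 2, 1].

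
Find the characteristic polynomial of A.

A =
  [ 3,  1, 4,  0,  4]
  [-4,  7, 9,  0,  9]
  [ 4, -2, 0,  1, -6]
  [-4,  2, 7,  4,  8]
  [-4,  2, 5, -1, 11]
x^5 - 25*x^4 + 250*x^3 - 1250*x^2 + 3125*x - 3125

Expanding det(x·I − A) (e.g. by cofactor expansion or by noting that A is similar to its Jordan form J, which has the same characteristic polynomial as A) gives
  χ_A(x) = x^5 - 25*x^4 + 250*x^3 - 1250*x^2 + 3125*x - 3125
which factors as (x - 5)^5. The eigenvalues (with algebraic multiplicities) are λ = 5 with multiplicity 5.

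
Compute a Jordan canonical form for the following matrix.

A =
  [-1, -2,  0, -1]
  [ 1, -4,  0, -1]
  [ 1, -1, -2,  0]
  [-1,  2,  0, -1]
J_2(-2) ⊕ J_2(-2)

The characteristic polynomial is
  det(x·I − A) = x^4 + 8*x^3 + 24*x^2 + 32*x + 16 = (x + 2)^4

Eigenvalues and multiplicities (the geometric multiplicity of λ is n − rank(A − λI), which equals the number of Jordan blocks for λ):
  λ = -2: algebraic multiplicity = 4, geometric multiplicity = 2

Determining the block sizes for each eigenvalue:
  λ = -2: with am = 4 and gm = 2, the partition is not yet determined (e.g. several partitions of 4 into 2 parts exist). Let N = A − (-2)·I. Computing rank(N^1) = 2, rank(N^2) = 0; the number of blocks of size ≥ j is rank(N^{j−1}) − rank(N^j), giving [2, 2]. So we have 2 block(s) of size 2 → block sizes [2, 2]

Assembling the blocks gives a Jordan form
J =
  [-2,  1,  0,  0]
  [ 0, -2,  0,  0]
  [ 0,  0, -2,  1]
  [ 0,  0,  0, -2]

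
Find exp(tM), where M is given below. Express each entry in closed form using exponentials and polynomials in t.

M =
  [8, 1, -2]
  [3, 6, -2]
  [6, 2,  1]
e^{tM} =
  [3*t*exp(5*t) + exp(5*t), t*exp(5*t), -2*t*exp(5*t)]
  [3*t*exp(5*t), t*exp(5*t) + exp(5*t), -2*t*exp(5*t)]
  [6*t*exp(5*t), 2*t*exp(5*t), -4*t*exp(5*t) + exp(5*t)]

Strategy: write M = P · J · P⁻¹ where J is a Jordan canonical form, so e^{tM} = P · e^{tJ} · P⁻¹, and e^{tJ} can be computed block-by-block.

M has Jordan form
J =
  [5, 1, 0]
  [0, 5, 0]
  [0, 0, 5]
(up to reordering of blocks).

Per-block formulas:
  For a 1×1 block at λ = 5: exp(t · [5]) = [e^(5t)].
  For a 2×2 Jordan block J_2(5): exp(t · J_2(5)) = e^(5t)·(I + t·N), where N is the 2×2 nilpotent shift.

After assembling e^{tJ} and conjugating by P, we get:

e^{tM} =
  [3*t*exp(5*t) + exp(5*t), t*exp(5*t), -2*t*exp(5*t)]
  [3*t*exp(5*t), t*exp(5*t) + exp(5*t), -2*t*exp(5*t)]
  [6*t*exp(5*t), 2*t*exp(5*t), -4*t*exp(5*t) + exp(5*t)]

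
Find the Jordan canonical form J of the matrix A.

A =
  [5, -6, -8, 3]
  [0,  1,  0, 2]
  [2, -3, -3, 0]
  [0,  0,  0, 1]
J_2(1) ⊕ J_2(1)

The characteristic polynomial is
  det(x·I − A) = x^4 - 4*x^3 + 6*x^2 - 4*x + 1 = (x - 1)^4

Eigenvalues and multiplicities (the geometric multiplicity of λ is n − rank(A − λI), which equals the number of Jordan blocks for λ):
  λ = 1: algebraic multiplicity = 4, geometric multiplicity = 2

Determining the block sizes for each eigenvalue:
  λ = 1: with am = 4 and gm = 2, the partition is not yet determined (e.g. several partitions of 4 into 2 parts exist). Let N = A − (1)·I. Computing rank(N^1) = 2, rank(N^2) = 0; the number of blocks of size ≥ j is rank(N^{j−1}) − rank(N^j), giving [2, 2]. So we have 2 block(s) of size 2 → block sizes [2, 2]

Assembling the blocks gives a Jordan form
J =
  [1, 1, 0, 0]
  [0, 1, 0, 0]
  [0, 0, 1, 1]
  [0, 0, 0, 1]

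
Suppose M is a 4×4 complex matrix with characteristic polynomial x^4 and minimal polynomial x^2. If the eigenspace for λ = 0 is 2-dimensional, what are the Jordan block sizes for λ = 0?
Block sizes for λ = 0: [2, 2]

Step 1 — from the characteristic polynomial, algebraic multiplicity of λ = 0 is 4. From dim ker(M − (0)·I) = 2, there are exactly 2 Jordan blocks for λ = 0.
Step 2 — from the minimal polynomial, the factor (x − 0)^2 tells us the largest block for λ = 0 has size 2.
Step 3 — with total size 4, 2 blocks, and largest block 2, the block sizes (in nonincreasing order) are [2, 2].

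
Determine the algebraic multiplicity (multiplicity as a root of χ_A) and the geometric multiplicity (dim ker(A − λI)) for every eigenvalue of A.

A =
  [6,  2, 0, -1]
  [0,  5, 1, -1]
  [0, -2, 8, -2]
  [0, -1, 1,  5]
λ = 6: alg = 4, geom = 2

Step 1 — factor the characteristic polynomial to read off the algebraic multiplicities:
  χ_A(x) = (x - 6)^4

Step 2 — compute geometric multiplicities via the rank-nullity identity g(λ) = n − rank(A − λI):
  rank(A − (6)·I) = 2, so dim ker(A − (6)·I) = n − 2 = 2

Summary:
  λ = 6: algebraic multiplicity = 4, geometric multiplicity = 2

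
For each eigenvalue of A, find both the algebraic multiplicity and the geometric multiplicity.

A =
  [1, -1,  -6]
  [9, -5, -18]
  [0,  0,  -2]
λ = -2: alg = 3, geom = 2

Step 1 — factor the characteristic polynomial to read off the algebraic multiplicities:
  χ_A(x) = (x + 2)^3

Step 2 — compute geometric multiplicities via the rank-nullity identity g(λ) = n − rank(A − λI):
  rank(A − (-2)·I) = 1, so dim ker(A − (-2)·I) = n − 1 = 2

Summary:
  λ = -2: algebraic multiplicity = 3, geometric multiplicity = 2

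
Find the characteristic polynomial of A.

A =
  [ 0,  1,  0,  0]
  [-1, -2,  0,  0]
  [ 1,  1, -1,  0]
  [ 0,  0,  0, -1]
x^4 + 4*x^3 + 6*x^2 + 4*x + 1

Expanding det(x·I − A) (e.g. by cofactor expansion or by noting that A is similar to its Jordan form J, which has the same characteristic polynomial as A) gives
  χ_A(x) = x^4 + 4*x^3 + 6*x^2 + 4*x + 1
which factors as (x + 1)^4. The eigenvalues (with algebraic multiplicities) are λ = -1 with multiplicity 4.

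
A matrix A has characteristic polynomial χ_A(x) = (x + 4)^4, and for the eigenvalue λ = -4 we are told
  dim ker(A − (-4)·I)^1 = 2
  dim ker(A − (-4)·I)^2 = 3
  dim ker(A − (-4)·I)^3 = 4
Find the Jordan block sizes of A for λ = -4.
Block sizes for λ = -4: [3, 1]

From the dimensions of kernels of powers, the number of Jordan blocks of size at least j is d_j − d_{j−1} where d_j = dim ker(N^j) (with d_0 = 0). Computing the differences gives [2, 1, 1].
The number of blocks of size exactly k is (#blocks of size ≥ k) − (#blocks of size ≥ k + 1), so the partition is: 1 block(s) of size 1, 1 block(s) of size 3.
In nonincreasing order the block sizes are [3, 1].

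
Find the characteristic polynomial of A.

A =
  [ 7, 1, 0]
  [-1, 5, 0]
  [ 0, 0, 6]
x^3 - 18*x^2 + 108*x - 216

Expanding det(x·I − A) (e.g. by cofactor expansion or by noting that A is similar to its Jordan form J, which has the same characteristic polynomial as A) gives
  χ_A(x) = x^3 - 18*x^2 + 108*x - 216
which factors as (x - 6)^3. The eigenvalues (with algebraic multiplicities) are λ = 6 with multiplicity 3.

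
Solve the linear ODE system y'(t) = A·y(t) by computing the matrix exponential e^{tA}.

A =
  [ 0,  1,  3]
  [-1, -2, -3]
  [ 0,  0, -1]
e^{tA} =
  [t*exp(-t) + exp(-t), t*exp(-t), 3*t*exp(-t)]
  [-t*exp(-t), -t*exp(-t) + exp(-t), -3*t*exp(-t)]
  [0, 0, exp(-t)]

Strategy: write A = P · J · P⁻¹ where J is a Jordan canonical form, so e^{tA} = P · e^{tJ} · P⁻¹, and e^{tJ} can be computed block-by-block.

A has Jordan form
J =
  [-1,  1,  0]
  [ 0, -1,  0]
  [ 0,  0, -1]
(up to reordering of blocks).

Per-block formulas:
  For a 1×1 block at λ = -1: exp(t · [-1]) = [e^(-1t)].
  For a 2×2 Jordan block J_2(-1): exp(t · J_2(-1)) = e^(-1t)·(I + t·N), where N is the 2×2 nilpotent shift.

After assembling e^{tJ} and conjugating by P, we get:

e^{tA} =
  [t*exp(-t) + exp(-t), t*exp(-t), 3*t*exp(-t)]
  [-t*exp(-t), -t*exp(-t) + exp(-t), -3*t*exp(-t)]
  [0, 0, exp(-t)]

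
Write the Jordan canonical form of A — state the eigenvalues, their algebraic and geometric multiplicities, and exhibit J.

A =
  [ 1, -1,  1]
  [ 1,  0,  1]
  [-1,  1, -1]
J_3(0)

The characteristic polynomial is
  det(x·I − A) = x^3

Eigenvalues and multiplicities (the geometric multiplicity of λ is n − rank(A − λI), which equals the number of Jordan blocks for λ):
  λ = 0: algebraic multiplicity = 3, geometric multiplicity = 1

Determining the block sizes for each eigenvalue:
  λ = 0: one block (gm = 1), so the single block has size am = 3 → block sizes [3]

Assembling the blocks gives a Jordan form
J =
  [0, 1, 0]
  [0, 0, 1]
  [0, 0, 0]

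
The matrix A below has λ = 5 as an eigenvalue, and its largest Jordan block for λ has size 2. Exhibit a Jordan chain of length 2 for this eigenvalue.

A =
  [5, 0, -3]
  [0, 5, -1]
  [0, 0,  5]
A Jordan chain for λ = 5 of length 2:
v_1 = (-3, -1, 0)ᵀ
v_2 = (0, 0, 1)ᵀ

Let N = A − (5)·I. We want v_2 with N^2 v_2 = 0 but N^1 v_2 ≠ 0; then v_{j-1} := N · v_j for j = 2, …, 2.

Pick v_2 = (0, 0, 1)ᵀ.
Then v_1 = N · v_2 = (-3, -1, 0)ᵀ.

Sanity check: (A − (5)·I) v_1 = (0, 0, 0)ᵀ = 0. ✓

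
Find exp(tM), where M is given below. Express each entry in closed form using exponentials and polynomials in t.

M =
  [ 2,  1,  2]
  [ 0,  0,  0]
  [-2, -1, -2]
e^{tM} =
  [2*t + 1, t, 2*t]
  [0, 1, 0]
  [-2*t, -t, 1 - 2*t]

Strategy: write M = P · J · P⁻¹ where J is a Jordan canonical form, so e^{tM} = P · e^{tJ} · P⁻¹, and e^{tJ} can be computed block-by-block.

M has Jordan form
J =
  [0, 1, 0]
  [0, 0, 0]
  [0, 0, 0]
(up to reordering of blocks).

Per-block formulas:
  For a 2×2 Jordan block J_2(0): exp(t · J_2(0)) = e^(0t)·(I + t·N), where N is the 2×2 nilpotent shift.
  For a 1×1 block at λ = 0: exp(t · [0]) = [e^(0t)].

After assembling e^{tJ} and conjugating by P, we get:

e^{tM} =
  [2*t + 1, t, 2*t]
  [0, 1, 0]
  [-2*t, -t, 1 - 2*t]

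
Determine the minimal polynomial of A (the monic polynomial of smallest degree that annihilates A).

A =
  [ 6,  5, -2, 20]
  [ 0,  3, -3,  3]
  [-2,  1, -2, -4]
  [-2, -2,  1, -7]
x^3

The characteristic polynomial is χ_A(x) = x^4, so the eigenvalues are known. The minimal polynomial is
  m_A(x) = Π_λ (x − λ)^{k_λ}
where k_λ is the size of the *largest* Jordan block for λ (equivalently, the smallest k with (A − λI)^k v = 0 for every generalised eigenvector v of λ).

  λ = 0: largest Jordan block has size 3, contributing (x − 0)^3

So m_A(x) = x^3 = x^3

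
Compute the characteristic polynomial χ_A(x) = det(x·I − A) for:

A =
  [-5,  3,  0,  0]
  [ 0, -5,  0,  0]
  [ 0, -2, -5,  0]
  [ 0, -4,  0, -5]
x^4 + 20*x^3 + 150*x^2 + 500*x + 625

Expanding det(x·I − A) (e.g. by cofactor expansion or by noting that A is similar to its Jordan form J, which has the same characteristic polynomial as A) gives
  χ_A(x) = x^4 + 20*x^3 + 150*x^2 + 500*x + 625
which factors as (x + 5)^4. The eigenvalues (with algebraic multiplicities) are λ = -5 with multiplicity 4.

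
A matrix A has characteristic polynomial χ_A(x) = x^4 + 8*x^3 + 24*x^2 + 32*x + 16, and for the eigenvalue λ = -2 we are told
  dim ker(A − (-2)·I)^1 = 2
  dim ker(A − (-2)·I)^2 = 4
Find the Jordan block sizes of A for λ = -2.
Block sizes for λ = -2: [2, 2]

From the dimensions of kernels of powers, the number of Jordan blocks of size at least j is d_j − d_{j−1} where d_j = dim ker(N^j) (with d_0 = 0). Computing the differences gives [2, 2].
The number of blocks of size exactly k is (#blocks of size ≥ k) − (#blocks of size ≥ k + 1), so the partition is: 2 block(s) of size 2.
In nonincreasing order the block sizes are [2, 2].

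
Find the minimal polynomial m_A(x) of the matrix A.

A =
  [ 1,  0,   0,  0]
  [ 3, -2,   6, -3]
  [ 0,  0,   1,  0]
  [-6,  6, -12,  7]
x^2 - 5*x + 4

The characteristic polynomial is χ_A(x) = (x - 4)*(x - 1)^3, so the eigenvalues are known. The minimal polynomial is
  m_A(x) = Π_λ (x − λ)^{k_λ}
where k_λ is the size of the *largest* Jordan block for λ (equivalently, the smallest k with (A − λI)^k v = 0 for every generalised eigenvector v of λ).

  λ = 1: largest Jordan block has size 1, contributing (x − 1)
  λ = 4: largest Jordan block has size 1, contributing (x − 4)

So m_A(x) = (x - 4)*(x - 1) = x^2 - 5*x + 4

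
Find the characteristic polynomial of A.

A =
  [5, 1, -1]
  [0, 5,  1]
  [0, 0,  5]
x^3 - 15*x^2 + 75*x - 125

Expanding det(x·I − A) (e.g. by cofactor expansion or by noting that A is similar to its Jordan form J, which has the same characteristic polynomial as A) gives
  χ_A(x) = x^3 - 15*x^2 + 75*x - 125
which factors as (x - 5)^3. The eigenvalues (with algebraic multiplicities) are λ = 5 with multiplicity 3.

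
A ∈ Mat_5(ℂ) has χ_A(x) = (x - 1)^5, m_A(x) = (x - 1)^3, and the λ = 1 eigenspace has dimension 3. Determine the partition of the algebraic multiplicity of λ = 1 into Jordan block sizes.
Block sizes for λ = 1: [3, 1, 1]

Step 1 — from the characteristic polynomial, algebraic multiplicity of λ = 1 is 5. From dim ker(A − (1)·I) = 3, there are exactly 3 Jordan blocks for λ = 1.
Step 2 — from the minimal polynomial, the factor (x − 1)^3 tells us the largest block for λ = 1 has size 3.
Step 3 — with total size 5, 3 blocks, and largest block 3, the block sizes (in nonincreasing order) are [3, 1, 1].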